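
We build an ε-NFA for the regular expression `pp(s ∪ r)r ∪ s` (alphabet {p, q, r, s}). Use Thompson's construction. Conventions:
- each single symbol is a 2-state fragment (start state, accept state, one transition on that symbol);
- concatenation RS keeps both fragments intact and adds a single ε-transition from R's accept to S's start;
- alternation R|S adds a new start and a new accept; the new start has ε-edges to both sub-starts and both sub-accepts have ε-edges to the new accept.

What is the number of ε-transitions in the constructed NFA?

11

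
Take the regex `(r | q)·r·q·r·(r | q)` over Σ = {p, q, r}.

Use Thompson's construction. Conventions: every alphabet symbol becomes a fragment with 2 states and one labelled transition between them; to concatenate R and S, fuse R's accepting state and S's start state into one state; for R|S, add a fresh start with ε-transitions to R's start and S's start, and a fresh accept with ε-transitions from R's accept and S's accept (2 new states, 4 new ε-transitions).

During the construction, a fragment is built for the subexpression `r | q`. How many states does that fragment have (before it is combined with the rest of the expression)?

6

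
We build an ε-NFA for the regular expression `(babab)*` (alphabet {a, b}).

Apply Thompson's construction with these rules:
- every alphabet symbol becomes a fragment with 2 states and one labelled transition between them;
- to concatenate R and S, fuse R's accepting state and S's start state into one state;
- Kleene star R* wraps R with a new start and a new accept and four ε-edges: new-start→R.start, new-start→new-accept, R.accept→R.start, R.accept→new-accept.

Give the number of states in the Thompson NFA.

Bottom-up over the parse tree:
Each of the 5 symbol leaves contributes a 2-state fragment.
  babab → 6 states
  (babab)* → 8 states

8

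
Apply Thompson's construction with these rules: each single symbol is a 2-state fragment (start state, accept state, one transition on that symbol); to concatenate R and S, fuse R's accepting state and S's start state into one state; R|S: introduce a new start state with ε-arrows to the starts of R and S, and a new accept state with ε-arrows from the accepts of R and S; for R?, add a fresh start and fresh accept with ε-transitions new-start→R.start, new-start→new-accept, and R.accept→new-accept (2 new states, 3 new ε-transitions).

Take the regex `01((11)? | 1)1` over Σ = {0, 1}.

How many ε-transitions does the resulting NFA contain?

Per subexpression:
Each of the 6 symbol leaves contributes 0 ε-transitions.
  11 → 0 ε-transitions
  (11)? → 3 ε-transitions
  (11)? | 1 → 7 ε-transitions
  01((11)? | 1)1 → 7 ε-transitions

7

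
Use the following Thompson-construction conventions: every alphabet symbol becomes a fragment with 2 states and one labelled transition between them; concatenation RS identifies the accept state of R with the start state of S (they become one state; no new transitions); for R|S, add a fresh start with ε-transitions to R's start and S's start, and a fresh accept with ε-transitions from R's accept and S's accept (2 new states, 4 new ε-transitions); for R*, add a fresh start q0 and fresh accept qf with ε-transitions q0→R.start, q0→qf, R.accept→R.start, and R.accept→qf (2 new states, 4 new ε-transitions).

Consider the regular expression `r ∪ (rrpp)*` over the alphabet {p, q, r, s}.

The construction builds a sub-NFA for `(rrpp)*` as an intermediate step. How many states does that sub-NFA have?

Fragment for `(rrpp)*`:
Each of the 4 symbol leaves contributes a 2-state fragment.
  rrpp → 5 states
  (rrpp)* → 7 states

7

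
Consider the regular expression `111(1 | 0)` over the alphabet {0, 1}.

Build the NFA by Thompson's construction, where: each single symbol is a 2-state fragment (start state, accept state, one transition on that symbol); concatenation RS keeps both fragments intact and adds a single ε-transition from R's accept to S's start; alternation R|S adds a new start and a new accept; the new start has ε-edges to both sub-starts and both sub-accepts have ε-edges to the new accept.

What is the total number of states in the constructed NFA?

12

By structural recursion:
Each of the 5 symbol leaves contributes a 2-state fragment.
  1 | 0 — 6 states
  111(1 | 0) — 12 states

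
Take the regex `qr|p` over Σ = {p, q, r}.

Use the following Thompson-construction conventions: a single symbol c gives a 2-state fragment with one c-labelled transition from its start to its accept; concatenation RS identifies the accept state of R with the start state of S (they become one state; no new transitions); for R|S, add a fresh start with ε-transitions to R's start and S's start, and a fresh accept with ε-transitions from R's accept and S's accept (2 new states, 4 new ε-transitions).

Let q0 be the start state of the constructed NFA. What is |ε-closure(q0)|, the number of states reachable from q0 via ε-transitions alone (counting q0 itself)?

3

Compute the ε-closure size of each fragment's start state recursively; a symbol fragment's start has no outgoing ε-edge, so its closure is just itself (size 1).
  qr : same as the first factor's closure: C = 1
  qr|p : new start ε-reaches every alternative's start; none of them accept ε, so the new accept is not reached: C = 1 + 1 + 1 = 3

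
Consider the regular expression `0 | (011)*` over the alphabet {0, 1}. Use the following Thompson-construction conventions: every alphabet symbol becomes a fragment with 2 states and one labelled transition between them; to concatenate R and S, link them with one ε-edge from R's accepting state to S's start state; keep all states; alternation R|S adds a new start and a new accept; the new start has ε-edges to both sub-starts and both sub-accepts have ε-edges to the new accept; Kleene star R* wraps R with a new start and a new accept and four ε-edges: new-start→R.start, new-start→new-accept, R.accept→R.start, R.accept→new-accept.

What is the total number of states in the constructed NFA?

12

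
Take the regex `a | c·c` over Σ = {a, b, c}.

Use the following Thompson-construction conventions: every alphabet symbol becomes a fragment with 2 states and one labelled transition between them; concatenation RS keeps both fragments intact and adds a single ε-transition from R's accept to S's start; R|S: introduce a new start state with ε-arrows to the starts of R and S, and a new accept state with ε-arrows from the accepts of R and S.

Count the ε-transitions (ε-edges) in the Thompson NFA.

5

Bottom-up over the parse tree:
Each of the 3 symbol leaves contributes 0 ε-transitions.
  c·c = 1 ε-transition
  a | c·c = 5 ε-transitions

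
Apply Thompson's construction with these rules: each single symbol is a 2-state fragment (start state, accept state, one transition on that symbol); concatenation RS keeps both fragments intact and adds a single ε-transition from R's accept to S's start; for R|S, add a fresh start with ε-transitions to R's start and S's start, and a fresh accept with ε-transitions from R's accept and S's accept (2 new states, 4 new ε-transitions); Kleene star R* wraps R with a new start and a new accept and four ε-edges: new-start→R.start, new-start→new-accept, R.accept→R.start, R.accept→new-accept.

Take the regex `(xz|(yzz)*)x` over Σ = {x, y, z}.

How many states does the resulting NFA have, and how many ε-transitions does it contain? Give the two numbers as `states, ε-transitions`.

16, 12

Bottom-up over the parse tree:
Each of the 6 symbol leaves contributes 2 states and 0 ε-transitions.
  xz → 4 states, 1 ε-transition
  yzz → 6 states, 2 ε-transitions
  (yzz)* → 8 states, 6 ε-transitions
  xz|(yzz)* → 14 states, 11 ε-transitions
  (xz|(yzz)*)x → 16 states, 12 ε-transitions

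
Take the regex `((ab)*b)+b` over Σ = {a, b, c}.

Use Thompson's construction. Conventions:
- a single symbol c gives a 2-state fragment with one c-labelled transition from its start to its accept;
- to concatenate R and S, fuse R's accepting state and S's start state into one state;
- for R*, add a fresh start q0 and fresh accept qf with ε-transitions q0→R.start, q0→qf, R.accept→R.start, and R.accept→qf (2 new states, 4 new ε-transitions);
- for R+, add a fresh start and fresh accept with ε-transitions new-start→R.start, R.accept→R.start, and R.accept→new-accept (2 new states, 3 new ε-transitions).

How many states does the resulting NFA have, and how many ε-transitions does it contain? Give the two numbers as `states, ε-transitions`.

Building bottom-up:
Each of the 4 symbol leaves contributes 2 states and 0 ε-transitions.
  ab → 3 states, 0 ε-transitions
  (ab)* → 5 states, 4 ε-transitions
  (ab)*b → 6 states, 4 ε-transitions
  ((ab)*b)+ → 8 states, 7 ε-transitions
  ((ab)*b)+b → 9 states, 7 ε-transitions

9, 7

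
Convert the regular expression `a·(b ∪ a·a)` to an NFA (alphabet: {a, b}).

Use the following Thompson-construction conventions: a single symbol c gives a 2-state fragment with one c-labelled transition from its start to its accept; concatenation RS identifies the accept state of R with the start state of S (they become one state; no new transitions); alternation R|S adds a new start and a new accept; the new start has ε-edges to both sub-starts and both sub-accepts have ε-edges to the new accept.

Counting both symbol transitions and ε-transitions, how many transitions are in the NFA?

By structural recursion:
Each of the 4 symbol leaves contributes 1 transition (1 symbol, 0 ε).
  a·a : 2 transitions (2 symbol, 0 ε)
  b ∪ a·a : 7 transitions (3 symbol, 4 ε)
  a·(b ∪ a·a) : 8 transitions (4 symbol, 4 ε)

8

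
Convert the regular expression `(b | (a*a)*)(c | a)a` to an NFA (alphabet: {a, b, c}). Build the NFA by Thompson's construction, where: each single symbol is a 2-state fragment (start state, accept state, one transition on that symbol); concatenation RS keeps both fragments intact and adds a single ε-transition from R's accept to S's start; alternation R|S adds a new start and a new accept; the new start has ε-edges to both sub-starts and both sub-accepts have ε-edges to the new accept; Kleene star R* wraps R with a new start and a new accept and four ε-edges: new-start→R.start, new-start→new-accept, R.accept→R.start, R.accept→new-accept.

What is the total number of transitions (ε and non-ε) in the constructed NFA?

25

Bottom-up over the parse tree:
Each of the 6 symbol leaves contributes 1 transition (1 symbol, 0 ε).
  a* = 5 transitions (1 symbol, 4 ε)
  a*a = 7 transitions (2 symbol, 5 ε)
  (a*a)* = 11 transitions (2 symbol, 9 ε)
  b | (a*a)* = 16 transitions (3 symbol, 13 ε)
  c | a = 6 transitions (2 symbol, 4 ε)
  (b | (a*a)*)(c | a)a = 25 transitions (6 symbol, 19 ε)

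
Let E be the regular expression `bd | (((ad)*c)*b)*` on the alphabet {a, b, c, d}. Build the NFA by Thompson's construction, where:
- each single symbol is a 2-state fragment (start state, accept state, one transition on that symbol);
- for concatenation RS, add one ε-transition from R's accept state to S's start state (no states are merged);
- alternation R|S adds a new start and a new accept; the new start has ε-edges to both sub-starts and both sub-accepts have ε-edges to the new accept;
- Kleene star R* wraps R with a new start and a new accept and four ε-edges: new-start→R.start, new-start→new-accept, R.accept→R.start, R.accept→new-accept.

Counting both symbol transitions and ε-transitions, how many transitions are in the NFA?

26

Per subexpression:
Each of the 6 symbol leaves contributes 1 transition (1 symbol, 0 ε).
  bd : 3 transitions (2 symbol, 1 ε)
  ad : 3 transitions (2 symbol, 1 ε)
  (ad)* : 7 transitions (2 symbol, 5 ε)
  (ad)*c : 9 transitions (3 symbol, 6 ε)
  ((ad)*c)* : 13 transitions (3 symbol, 10 ε)
  ((ad)*c)*b : 15 transitions (4 symbol, 11 ε)
  (((ad)*c)*b)* : 19 transitions (4 symbol, 15 ε)
  bd | (((ad)*c)*b)* : 26 transitions (6 symbol, 20 ε)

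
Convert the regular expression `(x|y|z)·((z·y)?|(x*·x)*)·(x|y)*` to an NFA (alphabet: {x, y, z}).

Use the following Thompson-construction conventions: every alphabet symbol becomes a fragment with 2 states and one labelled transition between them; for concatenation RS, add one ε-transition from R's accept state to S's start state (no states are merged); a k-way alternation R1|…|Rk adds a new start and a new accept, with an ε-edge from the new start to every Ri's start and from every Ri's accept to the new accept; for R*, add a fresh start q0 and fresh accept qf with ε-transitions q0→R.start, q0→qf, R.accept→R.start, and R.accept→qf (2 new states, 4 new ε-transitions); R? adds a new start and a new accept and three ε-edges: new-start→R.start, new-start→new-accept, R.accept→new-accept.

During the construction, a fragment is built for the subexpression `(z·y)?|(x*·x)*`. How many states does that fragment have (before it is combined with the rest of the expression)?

16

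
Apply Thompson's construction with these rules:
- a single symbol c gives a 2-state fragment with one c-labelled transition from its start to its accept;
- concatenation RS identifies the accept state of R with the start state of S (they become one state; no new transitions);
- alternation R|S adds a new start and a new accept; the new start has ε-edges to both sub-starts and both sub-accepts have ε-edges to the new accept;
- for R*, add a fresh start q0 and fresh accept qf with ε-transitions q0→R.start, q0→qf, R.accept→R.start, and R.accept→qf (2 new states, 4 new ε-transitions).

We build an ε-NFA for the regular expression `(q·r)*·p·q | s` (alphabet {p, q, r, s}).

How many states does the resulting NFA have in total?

11

Per subexpression:
Each of the 5 symbol leaves contributes a 2-state fragment.
  q·r = 3 states
  (q·r)* = 5 states
  (q·r)*·p·q = 7 states
  (q·r)*·p·q | s = 11 states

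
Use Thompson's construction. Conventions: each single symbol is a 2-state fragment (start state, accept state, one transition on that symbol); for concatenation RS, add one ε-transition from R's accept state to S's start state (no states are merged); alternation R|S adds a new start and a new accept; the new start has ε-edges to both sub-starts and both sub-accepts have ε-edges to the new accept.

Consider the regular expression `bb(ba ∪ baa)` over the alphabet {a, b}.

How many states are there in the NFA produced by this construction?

16

Per subexpression:
Each of the 7 symbol leaves contributes a 2-state fragment.
  ba — 4 states
  baa — 6 states
  ba ∪ baa — 12 states
  bb(ba ∪ baa) — 16 states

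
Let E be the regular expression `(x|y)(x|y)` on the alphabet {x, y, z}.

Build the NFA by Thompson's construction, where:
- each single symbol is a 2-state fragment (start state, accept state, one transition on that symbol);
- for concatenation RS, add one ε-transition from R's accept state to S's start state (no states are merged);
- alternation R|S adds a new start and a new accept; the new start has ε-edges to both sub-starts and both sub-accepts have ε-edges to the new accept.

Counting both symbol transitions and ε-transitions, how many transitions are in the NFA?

Bottom-up over the parse tree:
Each of the 4 symbol leaves contributes 1 transition (1 symbol, 0 ε).
  x|y : 6 transitions (2 symbol, 4 ε)
  x|y : 6 transitions (2 symbol, 4 ε)
  (x|y)(x|y) : 13 transitions (4 symbol, 9 ε)

13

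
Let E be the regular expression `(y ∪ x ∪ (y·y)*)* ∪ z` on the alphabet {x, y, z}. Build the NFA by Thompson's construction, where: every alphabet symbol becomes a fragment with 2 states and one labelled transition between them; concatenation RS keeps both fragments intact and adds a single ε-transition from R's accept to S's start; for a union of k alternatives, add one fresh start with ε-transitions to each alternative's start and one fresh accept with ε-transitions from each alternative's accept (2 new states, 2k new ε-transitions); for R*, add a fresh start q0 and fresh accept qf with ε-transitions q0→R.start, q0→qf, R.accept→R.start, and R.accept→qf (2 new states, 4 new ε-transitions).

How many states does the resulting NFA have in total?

18

Building bottom-up:
Each of the 5 symbol leaves contributes a 2-state fragment.
  y·y — 4 states
  (y·y)* — 6 states
  y ∪ x ∪ (y·y)* — 12 states
  (y ∪ x ∪ (y·y)*)* — 14 states
  (y ∪ x ∪ (y·y)*)* ∪ z — 18 states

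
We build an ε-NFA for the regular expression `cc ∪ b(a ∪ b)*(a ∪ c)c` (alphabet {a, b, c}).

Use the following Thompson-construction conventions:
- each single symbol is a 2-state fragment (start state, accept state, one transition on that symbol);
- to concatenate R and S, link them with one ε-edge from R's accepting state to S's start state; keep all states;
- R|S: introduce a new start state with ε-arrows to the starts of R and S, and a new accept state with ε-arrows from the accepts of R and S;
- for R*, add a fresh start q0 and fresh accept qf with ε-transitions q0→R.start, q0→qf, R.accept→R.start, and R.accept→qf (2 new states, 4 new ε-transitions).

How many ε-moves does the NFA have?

Building bottom-up:
Each of the 8 symbol leaves contributes 0 ε-transitions.
  cc : 1 ε-transition
  a ∪ b : 4 ε-transitions
  (a ∪ b)* : 8 ε-transitions
  a ∪ c : 4 ε-transitions
  b(a ∪ b)*(a ∪ c)c : 15 ε-transitions
  cc ∪ b(a ∪ b)*(a ∪ c)c : 20 ε-transitions

20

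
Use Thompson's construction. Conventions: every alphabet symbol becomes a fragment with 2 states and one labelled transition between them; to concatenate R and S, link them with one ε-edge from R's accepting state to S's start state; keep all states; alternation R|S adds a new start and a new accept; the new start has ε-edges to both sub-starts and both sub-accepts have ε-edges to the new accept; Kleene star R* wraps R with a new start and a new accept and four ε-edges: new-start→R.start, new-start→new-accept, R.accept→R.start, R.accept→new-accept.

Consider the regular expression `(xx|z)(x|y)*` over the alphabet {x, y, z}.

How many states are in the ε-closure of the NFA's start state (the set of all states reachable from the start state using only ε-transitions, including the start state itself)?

3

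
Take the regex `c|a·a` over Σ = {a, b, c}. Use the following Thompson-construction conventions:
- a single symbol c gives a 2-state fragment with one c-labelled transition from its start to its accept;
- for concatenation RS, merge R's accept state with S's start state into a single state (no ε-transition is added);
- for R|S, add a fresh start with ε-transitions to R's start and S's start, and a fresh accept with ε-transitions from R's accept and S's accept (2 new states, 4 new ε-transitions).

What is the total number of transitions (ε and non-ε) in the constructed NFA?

7

Per subexpression:
Each of the 3 symbol leaves contributes 1 transition (1 symbol, 0 ε).
  a·a — 2 transitions (2 symbol, 0 ε)
  c|a·a — 7 transitions (3 symbol, 4 ε)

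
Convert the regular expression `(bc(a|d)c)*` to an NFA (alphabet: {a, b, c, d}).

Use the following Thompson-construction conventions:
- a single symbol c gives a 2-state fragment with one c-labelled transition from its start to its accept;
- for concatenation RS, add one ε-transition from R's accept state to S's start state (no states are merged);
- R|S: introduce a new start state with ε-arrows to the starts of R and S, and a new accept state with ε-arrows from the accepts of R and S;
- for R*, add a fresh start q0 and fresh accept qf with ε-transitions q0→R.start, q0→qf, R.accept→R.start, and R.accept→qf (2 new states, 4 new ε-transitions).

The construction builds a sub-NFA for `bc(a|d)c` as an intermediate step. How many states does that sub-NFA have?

12

Fragment for `bc(a|d)c`:
Each of the 5 symbol leaves contributes a 2-state fragment.
  a|d : 6 states
  bc(a|d)c : 12 states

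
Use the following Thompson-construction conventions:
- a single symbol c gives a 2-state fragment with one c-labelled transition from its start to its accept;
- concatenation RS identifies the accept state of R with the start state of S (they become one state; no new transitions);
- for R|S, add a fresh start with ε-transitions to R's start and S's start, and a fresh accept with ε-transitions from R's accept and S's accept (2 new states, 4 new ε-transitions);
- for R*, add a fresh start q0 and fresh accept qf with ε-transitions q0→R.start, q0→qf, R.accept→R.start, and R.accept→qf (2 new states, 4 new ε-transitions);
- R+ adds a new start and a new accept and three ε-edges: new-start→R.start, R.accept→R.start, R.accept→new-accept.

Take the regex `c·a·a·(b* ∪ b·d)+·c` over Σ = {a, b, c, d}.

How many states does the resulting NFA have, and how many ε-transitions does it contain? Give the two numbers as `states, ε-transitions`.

Bottom-up over the parse tree:
Each of the 7 symbol leaves contributes 2 states and 0 ε-transitions.
  b* = 4 states, 4 ε-transitions
  b·d = 3 states, 0 ε-transitions
  b* ∪ b·d = 9 states, 8 ε-transitions
  (b* ∪ b·d)+ = 11 states, 11 ε-transitions
  c·a·a·(b* ∪ b·d)+·c = 15 states, 11 ε-transitions

15, 11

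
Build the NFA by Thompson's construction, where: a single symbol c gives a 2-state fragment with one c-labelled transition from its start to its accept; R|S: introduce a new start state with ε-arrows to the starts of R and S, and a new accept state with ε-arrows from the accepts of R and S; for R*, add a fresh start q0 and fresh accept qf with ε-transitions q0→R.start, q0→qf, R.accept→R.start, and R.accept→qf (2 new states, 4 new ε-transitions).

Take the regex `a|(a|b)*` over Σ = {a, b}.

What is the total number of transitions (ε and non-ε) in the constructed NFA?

Per subexpression:
Each of the 3 symbol leaves contributes 1 transition (1 symbol, 0 ε).
  a|b = 6 transitions (2 symbol, 4 ε)
  (a|b)* = 10 transitions (2 symbol, 8 ε)
  a|(a|b)* = 15 transitions (3 symbol, 12 ε)

15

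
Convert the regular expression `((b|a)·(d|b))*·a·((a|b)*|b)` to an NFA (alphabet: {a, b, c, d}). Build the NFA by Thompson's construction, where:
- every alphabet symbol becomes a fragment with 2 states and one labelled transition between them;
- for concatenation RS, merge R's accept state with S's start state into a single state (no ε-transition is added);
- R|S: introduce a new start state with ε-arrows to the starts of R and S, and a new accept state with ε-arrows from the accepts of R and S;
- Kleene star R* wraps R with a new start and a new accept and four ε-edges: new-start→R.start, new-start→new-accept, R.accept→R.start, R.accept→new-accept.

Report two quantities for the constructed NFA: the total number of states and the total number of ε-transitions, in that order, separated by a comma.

Per subexpression:
Each of the 8 symbol leaves contributes 2 states and 0 ε-transitions.
  b|a = 6 states, 4 ε-transitions
  d|b = 6 states, 4 ε-transitions
  (b|a)·(d|b) = 11 states, 8 ε-transitions
  ((b|a)·(d|b))* = 13 states, 12 ε-transitions
  a|b = 6 states, 4 ε-transitions
  (a|b)* = 8 states, 8 ε-transitions
  (a|b)*|b = 12 states, 12 ε-transitions
  ((b|a)·(d|b))*·a·((a|b)*|b) = 25 states, 24 ε-transitions

25, 24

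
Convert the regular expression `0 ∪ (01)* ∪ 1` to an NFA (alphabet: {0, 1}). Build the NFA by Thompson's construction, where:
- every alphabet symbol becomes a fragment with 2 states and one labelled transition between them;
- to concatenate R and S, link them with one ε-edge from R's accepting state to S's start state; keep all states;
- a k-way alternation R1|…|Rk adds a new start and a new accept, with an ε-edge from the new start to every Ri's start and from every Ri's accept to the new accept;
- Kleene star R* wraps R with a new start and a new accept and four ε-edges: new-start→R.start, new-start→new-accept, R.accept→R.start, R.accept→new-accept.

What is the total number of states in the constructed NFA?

By structural recursion:
Each of the 4 symbol leaves contributes a 2-state fragment.
  01 : 4 states
  (01)* : 6 states
  0 ∪ (01)* ∪ 1 : 12 states

12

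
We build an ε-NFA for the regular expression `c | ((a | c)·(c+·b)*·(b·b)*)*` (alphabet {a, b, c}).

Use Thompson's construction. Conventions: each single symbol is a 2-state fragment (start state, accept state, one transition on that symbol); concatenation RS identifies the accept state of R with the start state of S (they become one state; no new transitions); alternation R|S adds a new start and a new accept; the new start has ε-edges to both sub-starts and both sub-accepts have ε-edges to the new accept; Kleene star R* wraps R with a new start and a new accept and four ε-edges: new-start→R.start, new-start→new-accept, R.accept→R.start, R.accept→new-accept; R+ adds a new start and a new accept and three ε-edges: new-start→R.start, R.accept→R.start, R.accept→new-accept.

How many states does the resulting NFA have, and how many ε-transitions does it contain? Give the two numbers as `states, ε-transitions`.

22, 23

Per subexpression:
Each of the 7 symbol leaves contributes 2 states and 0 ε-transitions.
  a | c = 6 states, 4 ε-transitions
  c+ = 4 states, 3 ε-transitions
  c+·b = 5 states, 3 ε-transitions
  (c+·b)* = 7 states, 7 ε-transitions
  b·b = 3 states, 0 ε-transitions
  (b·b)* = 5 states, 4 ε-transitions
  (a | c)·(c+·b)*·(b·b)* = 16 states, 15 ε-transitions
  ((a | c)·(c+·b)*·(b·b)*)* = 18 states, 19 ε-transitions
  c | ((a | c)·(c+·b)*·(b·b)*)* = 22 states, 23 ε-transitions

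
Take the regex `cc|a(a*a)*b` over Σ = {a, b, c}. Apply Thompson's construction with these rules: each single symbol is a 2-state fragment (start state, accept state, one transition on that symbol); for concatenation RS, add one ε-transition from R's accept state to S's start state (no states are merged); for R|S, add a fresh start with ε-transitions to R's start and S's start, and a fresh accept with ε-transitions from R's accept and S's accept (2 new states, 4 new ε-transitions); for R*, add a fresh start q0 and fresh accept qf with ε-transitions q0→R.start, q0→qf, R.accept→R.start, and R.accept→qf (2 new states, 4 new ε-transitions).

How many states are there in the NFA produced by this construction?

18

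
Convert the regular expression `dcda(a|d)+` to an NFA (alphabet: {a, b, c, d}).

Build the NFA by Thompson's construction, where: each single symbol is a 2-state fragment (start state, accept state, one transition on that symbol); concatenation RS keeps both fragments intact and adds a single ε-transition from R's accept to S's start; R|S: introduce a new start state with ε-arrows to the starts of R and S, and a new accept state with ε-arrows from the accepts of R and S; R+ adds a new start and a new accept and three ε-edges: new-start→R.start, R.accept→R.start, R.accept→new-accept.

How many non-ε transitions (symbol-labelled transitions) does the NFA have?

Building bottom-up:
Each of the 6 symbol leaves contributes exactly 1 symbol transition.
  a|d = 2 symbol transitions
  (a|d)+ = 2 symbol transitions
  dcda(a|d)+ = 6 symbol transitions

6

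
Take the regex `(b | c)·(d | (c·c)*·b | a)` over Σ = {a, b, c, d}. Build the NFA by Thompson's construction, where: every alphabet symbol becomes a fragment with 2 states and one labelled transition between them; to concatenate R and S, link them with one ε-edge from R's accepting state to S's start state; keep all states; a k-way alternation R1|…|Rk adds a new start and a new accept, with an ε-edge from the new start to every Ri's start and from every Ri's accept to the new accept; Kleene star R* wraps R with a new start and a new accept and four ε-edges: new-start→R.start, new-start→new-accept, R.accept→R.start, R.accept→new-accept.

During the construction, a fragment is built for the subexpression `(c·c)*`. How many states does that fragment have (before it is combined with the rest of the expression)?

Fragment for `(c·c)*`:
Each of the 2 symbol leaves contributes a 2-state fragment.
  c·c = 4 states
  (c·c)* = 6 states

6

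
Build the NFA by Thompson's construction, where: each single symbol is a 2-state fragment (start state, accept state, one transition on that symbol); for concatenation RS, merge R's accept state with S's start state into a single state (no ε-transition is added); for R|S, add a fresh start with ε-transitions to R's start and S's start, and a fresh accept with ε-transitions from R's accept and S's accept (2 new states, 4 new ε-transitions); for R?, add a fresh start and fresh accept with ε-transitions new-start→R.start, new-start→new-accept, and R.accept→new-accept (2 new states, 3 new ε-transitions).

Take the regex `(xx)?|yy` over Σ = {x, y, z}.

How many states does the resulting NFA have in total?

10

By structural recursion:
Each of the 4 symbol leaves contributes a 2-state fragment.
  xx → 3 states
  (xx)? → 5 states
  yy → 3 states
  (xx)?|yy → 10 states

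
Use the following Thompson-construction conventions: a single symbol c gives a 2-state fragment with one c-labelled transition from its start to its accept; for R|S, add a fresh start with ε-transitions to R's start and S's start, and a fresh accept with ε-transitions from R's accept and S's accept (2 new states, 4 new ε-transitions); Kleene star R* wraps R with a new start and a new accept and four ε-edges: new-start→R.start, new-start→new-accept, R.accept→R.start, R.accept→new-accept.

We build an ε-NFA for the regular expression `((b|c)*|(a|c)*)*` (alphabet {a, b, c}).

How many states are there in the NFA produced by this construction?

20

Bottom-up over the parse tree:
Each of the 4 symbol leaves contributes a 2-state fragment.
  b|c → 6 states
  (b|c)* → 8 states
  a|c → 6 states
  (a|c)* → 8 states
  (b|c)*|(a|c)* → 18 states
  ((b|c)*|(a|c)*)* → 20 states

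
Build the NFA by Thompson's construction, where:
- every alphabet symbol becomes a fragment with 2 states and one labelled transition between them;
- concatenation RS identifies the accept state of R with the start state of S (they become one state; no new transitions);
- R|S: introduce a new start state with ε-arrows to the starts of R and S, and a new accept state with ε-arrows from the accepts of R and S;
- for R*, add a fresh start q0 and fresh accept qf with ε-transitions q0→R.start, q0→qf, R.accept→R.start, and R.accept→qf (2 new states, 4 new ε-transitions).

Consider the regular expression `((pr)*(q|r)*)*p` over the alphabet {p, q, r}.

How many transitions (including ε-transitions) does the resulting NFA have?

Recursing over subexpressions:
Each of the 5 symbol leaves contributes 1 transition (1 symbol, 0 ε).
  pr → 2 transitions (2 symbol, 0 ε)
  (pr)* → 6 transitions (2 symbol, 4 ε)
  q|r → 6 transitions (2 symbol, 4 ε)
  (q|r)* → 10 transitions (2 symbol, 8 ε)
  (pr)*(q|r)* → 16 transitions (4 symbol, 12 ε)
  ((pr)*(q|r)*)* → 20 transitions (4 symbol, 16 ε)
  ((pr)*(q|r)*)*p → 21 transitions (5 symbol, 16 ε)

21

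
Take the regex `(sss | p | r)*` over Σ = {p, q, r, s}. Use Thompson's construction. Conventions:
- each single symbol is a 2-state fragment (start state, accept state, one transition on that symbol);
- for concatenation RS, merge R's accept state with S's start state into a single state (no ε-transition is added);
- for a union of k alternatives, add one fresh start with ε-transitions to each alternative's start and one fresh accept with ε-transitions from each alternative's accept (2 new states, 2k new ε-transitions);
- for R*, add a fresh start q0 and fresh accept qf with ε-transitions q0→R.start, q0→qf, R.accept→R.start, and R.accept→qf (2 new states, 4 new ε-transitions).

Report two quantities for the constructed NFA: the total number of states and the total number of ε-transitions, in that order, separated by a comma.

12, 10

Recursing over subexpressions:
Each of the 5 symbol leaves contributes 2 states and 0 ε-transitions.
  sss = 4 states, 0 ε-transitions
  sss | p | r = 10 states, 6 ε-transitions
  (sss | p | r)* = 12 states, 10 ε-transitions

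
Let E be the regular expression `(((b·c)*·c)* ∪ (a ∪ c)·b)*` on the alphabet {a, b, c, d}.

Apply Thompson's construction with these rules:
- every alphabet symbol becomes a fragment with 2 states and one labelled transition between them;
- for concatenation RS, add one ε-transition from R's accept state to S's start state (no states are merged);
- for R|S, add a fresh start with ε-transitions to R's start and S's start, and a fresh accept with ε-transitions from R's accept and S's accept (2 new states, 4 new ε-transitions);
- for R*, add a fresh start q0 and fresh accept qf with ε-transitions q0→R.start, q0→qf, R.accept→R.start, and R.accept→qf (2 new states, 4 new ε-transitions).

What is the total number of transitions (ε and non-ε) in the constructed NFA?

Per subexpression:
Each of the 6 symbol leaves contributes 1 transition (1 symbol, 0 ε).
  b·c → 3 transitions (2 symbol, 1 ε)
  (b·c)* → 7 transitions (2 symbol, 5 ε)
  (b·c)*·c → 9 transitions (3 symbol, 6 ε)
  ((b·c)*·c)* → 13 transitions (3 symbol, 10 ε)
  a ∪ c → 6 transitions (2 symbol, 4 ε)
  (a ∪ c)·b → 8 transitions (3 symbol, 5 ε)
  ((b·c)*·c)* ∪ (a ∪ c)·b → 25 transitions (6 symbol, 19 ε)
  (((b·c)*·c)* ∪ (a ∪ c)·b)* → 29 transitions (6 symbol, 23 ε)

29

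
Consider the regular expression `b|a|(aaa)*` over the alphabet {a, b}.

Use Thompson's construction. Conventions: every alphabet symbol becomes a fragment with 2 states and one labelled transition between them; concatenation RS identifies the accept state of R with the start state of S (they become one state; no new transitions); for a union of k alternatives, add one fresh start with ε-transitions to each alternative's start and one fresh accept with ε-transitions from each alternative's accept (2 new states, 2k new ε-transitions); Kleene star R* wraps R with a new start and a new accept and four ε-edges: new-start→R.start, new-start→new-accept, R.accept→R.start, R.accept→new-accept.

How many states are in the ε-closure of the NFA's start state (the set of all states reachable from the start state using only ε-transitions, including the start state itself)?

Compute the ε-closure size of each fragment's start state recursively; a symbol fragment's start has no outgoing ε-edge, so its closure is just itself (size 1).
  aaa → same as the first factor's closure: |closure| = 1
  (aaa)* → the star's fresh start ε-reaches both the body's start and the fresh accept: |closure| = 2 + 1 = 3
  b|a|(aaa)* → |closure| = 1 (new start) + (1 + 1 + 3) + 1 (new accept, since some branch ε-reaches its own accept) = 7

7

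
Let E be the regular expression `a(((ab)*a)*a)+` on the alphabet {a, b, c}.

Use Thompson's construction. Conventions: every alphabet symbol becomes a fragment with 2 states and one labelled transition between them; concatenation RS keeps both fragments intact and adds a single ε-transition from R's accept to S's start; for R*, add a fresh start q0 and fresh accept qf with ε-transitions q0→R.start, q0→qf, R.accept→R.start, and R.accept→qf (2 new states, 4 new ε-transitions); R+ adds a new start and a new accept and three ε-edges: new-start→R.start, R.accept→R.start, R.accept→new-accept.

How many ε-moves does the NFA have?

Recursing over subexpressions:
Each of the 5 symbol leaves contributes 0 ε-transitions.
  ab = 1 ε-transition
  (ab)* = 5 ε-transitions
  (ab)*a = 6 ε-transitions
  ((ab)*a)* = 10 ε-transitions
  ((ab)*a)*a = 11 ε-transitions
  (((ab)*a)*a)+ = 14 ε-transitions
  a(((ab)*a)*a)+ = 15 ε-transitions

15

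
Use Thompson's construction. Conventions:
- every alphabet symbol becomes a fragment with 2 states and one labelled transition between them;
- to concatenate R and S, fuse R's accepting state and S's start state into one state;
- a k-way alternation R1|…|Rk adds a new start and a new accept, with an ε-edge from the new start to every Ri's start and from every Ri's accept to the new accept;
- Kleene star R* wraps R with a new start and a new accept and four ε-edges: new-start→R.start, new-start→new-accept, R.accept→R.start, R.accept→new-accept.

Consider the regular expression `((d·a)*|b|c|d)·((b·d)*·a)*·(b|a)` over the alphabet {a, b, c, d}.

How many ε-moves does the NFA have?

Building bottom-up:
Each of the 10 symbol leaves contributes 0 ε-transitions.
  d·a → 0 ε-transitions
  (d·a)* → 4 ε-transitions
  (d·a)*|b|c|d → 12 ε-transitions
  b·d → 0 ε-transitions
  (b·d)* → 4 ε-transitions
  (b·d)*·a → 4 ε-transitions
  ((b·d)*·a)* → 8 ε-transitions
  b|a → 4 ε-transitions
  ((d·a)*|b|c|d)·((b·d)*·a)*·(b|a) → 24 ε-transitions

24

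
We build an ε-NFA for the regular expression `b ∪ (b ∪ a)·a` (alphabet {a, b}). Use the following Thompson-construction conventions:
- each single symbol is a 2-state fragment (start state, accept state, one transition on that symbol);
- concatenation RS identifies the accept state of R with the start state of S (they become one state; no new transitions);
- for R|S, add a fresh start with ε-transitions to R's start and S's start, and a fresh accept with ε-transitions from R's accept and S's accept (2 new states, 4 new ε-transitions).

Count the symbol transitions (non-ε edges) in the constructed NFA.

4

Per subexpression:
Each of the 4 symbol leaves contributes exactly 1 symbol transition.
  b ∪ a : 2 symbol transitions
  (b ∪ a)·a : 3 symbol transitions
  b ∪ (b ∪ a)·a : 4 symbol transitions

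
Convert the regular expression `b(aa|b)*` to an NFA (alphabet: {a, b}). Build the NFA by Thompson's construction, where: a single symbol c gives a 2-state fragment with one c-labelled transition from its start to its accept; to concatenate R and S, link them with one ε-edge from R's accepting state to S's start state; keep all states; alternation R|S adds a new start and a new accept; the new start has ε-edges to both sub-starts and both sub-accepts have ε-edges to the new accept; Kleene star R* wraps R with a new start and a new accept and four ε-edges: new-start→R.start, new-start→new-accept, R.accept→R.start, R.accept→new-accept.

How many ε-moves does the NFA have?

10

By structural recursion:
Each of the 4 symbol leaves contributes 0 ε-transitions.
  aa = 1 ε-transition
  aa|b = 5 ε-transitions
  (aa|b)* = 9 ε-transitions
  b(aa|b)* = 10 ε-transitions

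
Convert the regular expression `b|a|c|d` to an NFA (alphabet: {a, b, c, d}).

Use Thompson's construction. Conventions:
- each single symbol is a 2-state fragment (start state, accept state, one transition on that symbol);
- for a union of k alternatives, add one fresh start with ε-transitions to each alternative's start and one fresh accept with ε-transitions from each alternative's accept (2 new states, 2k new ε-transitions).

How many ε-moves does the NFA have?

Building bottom-up:
Each of the 4 symbol leaves contributes 0 ε-transitions.
  b|a|c|d — 8 ε-transitions

8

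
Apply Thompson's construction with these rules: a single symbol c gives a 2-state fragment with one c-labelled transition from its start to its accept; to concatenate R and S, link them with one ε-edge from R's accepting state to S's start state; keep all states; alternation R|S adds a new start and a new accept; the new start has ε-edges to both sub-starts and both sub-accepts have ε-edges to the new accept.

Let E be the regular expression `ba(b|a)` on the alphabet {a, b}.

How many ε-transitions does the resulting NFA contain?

Recursing over subexpressions:
Each of the 4 symbol leaves contributes 0 ε-transitions.
  b|a : 4 ε-transitions
  ba(b|a) : 6 ε-transitions

6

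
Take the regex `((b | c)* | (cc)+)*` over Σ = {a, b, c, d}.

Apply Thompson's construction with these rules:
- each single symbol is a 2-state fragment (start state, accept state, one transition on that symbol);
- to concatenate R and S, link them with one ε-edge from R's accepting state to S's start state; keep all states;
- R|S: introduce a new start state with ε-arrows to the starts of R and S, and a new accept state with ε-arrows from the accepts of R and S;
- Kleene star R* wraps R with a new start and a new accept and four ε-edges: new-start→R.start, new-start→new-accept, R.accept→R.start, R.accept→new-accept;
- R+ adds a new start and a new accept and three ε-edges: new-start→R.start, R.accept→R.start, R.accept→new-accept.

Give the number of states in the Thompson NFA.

18

Per subexpression:
Each of the 4 symbol leaves contributes a 2-state fragment.
  b | c : 6 states
  (b | c)* : 8 states
  cc : 4 states
  (cc)+ : 6 states
  (b | c)* | (cc)+ : 16 states
  ((b | c)* | (cc)+)* : 18 states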